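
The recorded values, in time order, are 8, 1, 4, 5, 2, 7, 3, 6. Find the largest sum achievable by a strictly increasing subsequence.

Let S[i] be the best sum of a strictly increasing subsequence ending at i:
i:      1  2  3  4  5  6  7  8
a[i]:   8  1  4  5  2  7  3  6
S:      8  1  5 10  3 17  6 16
Maximum is 17 (e.g. 1 + 4 + 5 + 7).

17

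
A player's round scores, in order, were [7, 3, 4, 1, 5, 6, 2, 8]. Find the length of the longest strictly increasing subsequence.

5

Track the smallest tail for each achievable length (strict):
7 → extends → [7]
3 → replaces 7 → [3]
4 → extends → [3, 4]
1 → replaces 3 → [1, 4]
5 → extends → [1, 4, 5]
6 → extends → [1, 4, 5, 6]
2 → replaces 4 → [1, 2, 5, 6]
8 → extends → [1, 2, 5, 6, 8]
Five tails, so the longest strictly increasing subsequence has length 5 (e.g. 3, 4, 5, 6, 8).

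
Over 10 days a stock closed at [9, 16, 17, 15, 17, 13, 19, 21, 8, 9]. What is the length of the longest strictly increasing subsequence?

Track the smallest tail for each achievable length (strict):
9 → extends → [9]
16 → extends → [9, 16]
17 → extends → [9, 16, 17]
15 → replaces 16 → [9, 15, 17]
17 → already a tail → [9, 15, 17]
13 → replaces 15 → [9, 13, 17]
19 → extends → [9, 13, 17, 19]
21 → extends → [9, 13, 17, 19, 21]
8 → replaces 9 → [8, 13, 17, 19, 21]
9 → replaces 13 → [8, 9, 17, 19, 21]
Five tails, so the longest strictly increasing subsequence has length 5 (e.g. 9, 16, 17, 19, 21).

5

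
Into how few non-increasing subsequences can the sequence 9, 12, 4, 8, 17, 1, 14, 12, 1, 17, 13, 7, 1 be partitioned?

4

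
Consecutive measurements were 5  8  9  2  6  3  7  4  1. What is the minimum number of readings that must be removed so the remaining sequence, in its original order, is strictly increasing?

6

Fewest deletions = n − (longest strictly increasing subsequence).
Patience tails:
5 → extends → [5]
8 → extends → [5, 8]
9 → extends → [5, 8, 9]
2 → replaces 5 → [2, 8, 9]
6 → replaces 8 → [2, 6, 9]
3 → replaces 6 → [2, 3, 9]
7 → replaces 9 → [2, 3, 7]
4 → replaces 7 → [2, 3, 4]
1 → replaces 2 → [1, 3, 4]
Longest strictly increasing subsequence has length 3, so deletions = 9 − 3 = 6.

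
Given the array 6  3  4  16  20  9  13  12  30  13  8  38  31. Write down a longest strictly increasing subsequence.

Patience tails give the LIS length; then backtrack through the dp parents:
6 → extends → [6]
3 → replaces 6 → [3]
4 → extends → [3, 4]
16 → extends → [3, 4, 16]
20 → extends → [3, 4, 16, 20]
9 → replaces 16 → [3, 4, 9, 20]
13 → replaces 20 → [3, 4, 9, 13]
12 → replaces 13 → [3, 4, 9, 12]
30 → extends → [3, 4, 9, 12, 30]
13 → replaces 30 → [3, 4, 9, 12, 13]
8 → replaces 9 → [3, 4, 8, 12, 13]
38 → extends → [3, 4, 8, 12, 13, 38]
31 → replaces 38 → [3, 4, 8, 12, 13, 31]
Length 6; one witness is 3, 4, 16, 20, 30, 38.

3, 4, 16, 20, 30, 38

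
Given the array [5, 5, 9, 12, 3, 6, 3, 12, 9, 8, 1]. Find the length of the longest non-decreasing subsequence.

Let dp[i] be the length of the longest such subsequence ending at index i:
i:      1  2  3  4  5  6  7  8  9 10 11
a[i]:   5  5  9 12  3  6  3 12  9  8  1
dp:     1  2  3  4  1  3  2  5  4  4  1
Maximum dp value is 5.

5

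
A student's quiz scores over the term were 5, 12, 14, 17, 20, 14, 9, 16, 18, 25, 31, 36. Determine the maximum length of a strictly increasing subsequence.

Track the smallest tail for each achievable length (strict):
5 → extends → [5]
12 → extends → [5, 12]
14 → extends → [5, 12, 14]
17 → extends → [5, 12, 14, 17]
20 → extends → [5, 12, 14, 17, 20]
14 → already a tail → [5, 12, 14, 17, 20]
9 → replaces 12 → [5, 9, 14, 17, 20]
16 → replaces 17 → [5, 9, 14, 16, 20]
18 → replaces 20 → [5, 9, 14, 16, 18]
25 → extends → [5, 9, 14, 16, 18, 25]
31 → extends → [5, 9, 14, 16, 18, 25, 31]
36 → extends → [5, 9, 14, 16, 18, 25, 31, 36]
Eight tails, so the longest strictly increasing subsequence has length 8 (e.g. 5, 12, 14, 17, 20, 25, 31, 36).

8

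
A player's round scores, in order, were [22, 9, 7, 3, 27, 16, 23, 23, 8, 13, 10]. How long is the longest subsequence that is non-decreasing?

Let dp[i] be the length of the longest such subsequence ending at index i:
i:      1  2  3  4  5  6  7  8  9 10 11
a[i]:  22  9  7  3 27 16 23 23  8 13 10
dp:     1  1  1  1  2  2  3  4  2  3  3
Maximum dp value is 4.

4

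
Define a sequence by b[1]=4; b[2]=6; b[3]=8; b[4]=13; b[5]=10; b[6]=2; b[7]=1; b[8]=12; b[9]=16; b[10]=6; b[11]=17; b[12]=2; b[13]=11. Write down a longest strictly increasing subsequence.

4, 6, 8, 10, 12, 16, 17

Patience tails give the LIS length; then backtrack through the dp parents:
4 → extends → [4]
6 → extends → [4, 6]
8 → extends → [4, 6, 8]
13 → extends → [4, 6, 8, 13]
10 → replaces 13 → [4, 6, 8, 10]
2 → replaces 4 → [2, 6, 8, 10]
1 → replaces 2 → [1, 6, 8, 10]
12 → extends → [1, 6, 8, 10, 12]
16 → extends → [1, 6, 8, 10, 12, 16]
6 → already a tail → [1, 6, 8, 10, 12, 16]
17 → extends → [1, 6, 8, 10, 12, 16, 17]
2 → replaces 6 → [1, 2, 8, 10, 12, 16, 17]
11 → replaces 12 → [1, 2, 8, 10, 11, 16, 17]
Length 7; one witness is 4, 6, 8, 10, 12, 16, 17.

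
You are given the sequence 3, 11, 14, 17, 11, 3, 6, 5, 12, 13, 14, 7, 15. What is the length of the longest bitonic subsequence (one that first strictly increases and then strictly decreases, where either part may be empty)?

7

inc[i] = longest strictly increasing subsequence ending at i; dec[i] = longest strictly decreasing subsequence starting at i:
i:      1  2  3  4  5  6  7  8  9 10 11 12 13
a[i]:   3 11 14 17 11  3  6  5 12 13 14  7 15
inc:    1  2  3  4  2  1  2  2  3  4  5  3  6
dec:    1  3  4  4  3  1  2  1  2  2  2  1  1
Best peak at i=4 (value 17): inc=4, dec=4, length 4+4−1 = 7.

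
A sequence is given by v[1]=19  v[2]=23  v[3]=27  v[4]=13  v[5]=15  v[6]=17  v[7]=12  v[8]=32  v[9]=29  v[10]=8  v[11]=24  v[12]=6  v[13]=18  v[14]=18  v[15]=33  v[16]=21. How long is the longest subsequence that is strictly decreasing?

5

Let dp[i] be the longest strictly decreasing subsequence ending at i:
i:      1  2  3  4  5  6  7  8  9 10 11 12 13 14 15 16
v[i]:  19 23 27 13 15 17 12 32 29  8 24  6 18 18 33 21
dp:     1  1  1  2  2  2  3  1  2  4  3  5  4  4  1  4
Maximum is 5.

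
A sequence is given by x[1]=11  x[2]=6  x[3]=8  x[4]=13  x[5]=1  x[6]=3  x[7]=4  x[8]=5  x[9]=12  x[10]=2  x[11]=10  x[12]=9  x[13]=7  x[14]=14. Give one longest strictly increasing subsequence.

1, 3, 4, 5, 12, 14

Patience tails give the LIS length; then backtrack through the dp parents:
11 → extends → [11]
6 → replaces 11 → [6]
8 → extends → [6, 8]
13 → extends → [6, 8, 13]
1 → replaces 6 → [1, 8, 13]
3 → replaces 8 → [1, 3, 13]
4 → replaces 13 → [1, 3, 4]
5 → extends → [1, 3, 4, 5]
12 → extends → [1, 3, 4, 5, 12]
2 → replaces 3 → [1, 2, 4, 5, 12]
10 → replaces 12 → [1, 2, 4, 5, 10]
9 → replaces 10 → [1, 2, 4, 5, 9]
7 → replaces 9 → [1, 2, 4, 5, 7]
14 → extends → [1, 2, 4, 5, 7, 14]
Length 6; one witness is 1, 3, 4, 5, 12, 14.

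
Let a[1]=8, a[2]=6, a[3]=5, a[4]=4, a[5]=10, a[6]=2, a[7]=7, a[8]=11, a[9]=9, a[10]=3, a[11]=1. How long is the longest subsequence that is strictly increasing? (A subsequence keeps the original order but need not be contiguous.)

Track the smallest tail for each achievable length (strict):
8 → extends → [8]
6 → replaces 8 → [6]
5 → replaces 6 → [5]
4 → replaces 5 → [4]
10 → extends → [4, 10]
2 → replaces 4 → [2, 10]
7 → replaces 10 → [2, 7]
11 → extends → [2, 7, 11]
9 → replaces 11 → [2, 7, 9]
3 → replaces 7 → [2, 3, 9]
1 → replaces 2 → [1, 3, 9]
Three tails, so the longest strictly increasing subsequence has length 3 (e.g. 8, 10, 11).

3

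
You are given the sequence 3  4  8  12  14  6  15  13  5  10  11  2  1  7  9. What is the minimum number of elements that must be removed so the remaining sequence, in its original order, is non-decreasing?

9

Fewest deletions = n − (longest non-decreasing subsequence).
Patience tails:
3 → extends → [3]
4 → extends → [3, 4]
8 → extends → [3, 4, 8]
12 → extends → [3, 4, 8, 12]
14 → extends → [3, 4, 8, 12, 14]
6 → replaces 8 → [3, 4, 6, 12, 14]
15 → extends → [3, 4, 6, 12, 14, 15]
13 → replaces 14 → [3, 4, 6, 12, 13, 15]
5 → replaces 6 → [3, 4, 5, 12, 13, 15]
10 → replaces 12 → [3, 4, 5, 10, 13, 15]
11 → replaces 13 → [3, 4, 5, 10, 11, 15]
2 → replaces 3 → [2, 4, 5, 10, 11, 15]
1 → replaces 2 → [1, 4, 5, 10, 11, 15]
7 → replaces 10 → [1, 4, 5, 7, 11, 15]
9 → replaces 11 → [1, 4, 5, 7, 9, 15]
Longest non-decreasing subsequence has length 6, so deletions = 15 − 6 = 9.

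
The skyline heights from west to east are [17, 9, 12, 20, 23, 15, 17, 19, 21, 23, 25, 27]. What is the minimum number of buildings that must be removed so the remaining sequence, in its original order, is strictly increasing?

3

Fewest deletions = n − (longest strictly increasing subsequence).
Patience tails:
17 → extends → [17]
9 → replaces 17 → [9]
12 → extends → [9, 12]
20 → extends → [9, 12, 20]
23 → extends → [9, 12, 20, 23]
15 → replaces 20 → [9, 12, 15, 23]
17 → replaces 23 → [9, 12, 15, 17]
19 → extends → [9, 12, 15, 17, 19]
21 → extends → [9, 12, 15, 17, 19, 21]
23 → extends → [9, 12, 15, 17, 19, 21, 23]
25 → extends → [9, 12, 15, 17, 19, 21, 23, 25]
27 → extends → [9, 12, 15, 17, 19, 21, 23, 25, 27]
Longest strictly increasing subsequence has length 9, so deletions = 12 − 9 = 3.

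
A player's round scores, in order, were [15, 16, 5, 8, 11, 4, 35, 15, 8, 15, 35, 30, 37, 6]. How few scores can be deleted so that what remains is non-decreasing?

7

Fewest deletions = n − (longest non-decreasing subsequence).
Patience tails:
15 → extends → [15]
16 → extends → [15, 16]
5 → replaces 15 → [5, 16]
8 → replaces 16 → [5, 8]
11 → extends → [5, 8, 11]
4 → replaces 5 → [4, 8, 11]
35 → extends → [4, 8, 11, 35]
15 → replaces 35 → [4, 8, 11, 15]
8 → replaces 11 → [4, 8, 8, 15]
15 → extends → [4, 8, 8, 15, 15]
35 → extends → [4, 8, 8, 15, 15, 35]
30 → replaces 35 → [4, 8, 8, 15, 15, 30]
37 → extends → [4, 8, 8, 15, 15, 30, 37]
6 → replaces 8 → [4, 6, 8, 15, 15, 30, 37]
Longest non-decreasing subsequence has length 7, so deletions = 14 − 7 = 7.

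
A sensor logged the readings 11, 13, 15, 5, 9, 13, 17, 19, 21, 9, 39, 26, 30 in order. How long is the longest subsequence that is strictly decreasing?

Negate each value so 'decreasing' becomes 'increasing', then run patience tails on the negated sequence:
-11 → extends → [-11]
-13 → replaces -11 → [-13]
-15 → replaces -13 → [-15]
-5 → extends → [-15, -5]
-9 → replaces -5 → [-15, -9]
-13 → replaces -9 → [-15, -13]
-17 → replaces -15 → [-17, -13]
-19 → replaces -17 → [-19, -13]
-21 → replaces -19 → [-21, -13]
-9 → extends → [-21, -13, -9]
-39 → replaces -21 → [-39, -13, -9]
-26 → replaces -13 → [-39, -26, -9]
-30 → replaces -26 → [-39, -30, -9]
Three tails, so the longest strictly decreasing subsequence of the original has length 3.

3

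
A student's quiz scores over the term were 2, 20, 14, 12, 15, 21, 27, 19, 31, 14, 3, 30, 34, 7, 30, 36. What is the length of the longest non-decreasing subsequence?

Let dp[i] be the length of the longest such subsequence ending at index i:
i:      1  2  3  4  5  6  7  8  9 10 11 12 13 14 15 16
a[i]:   2 20 14 12 15 21 27 19 31 14  3 30 34  7 30 36
dp:     1  2  2  2  3  4  5  4  6  3  2  6  7  3  7  8
Maximum dp value is 8.

8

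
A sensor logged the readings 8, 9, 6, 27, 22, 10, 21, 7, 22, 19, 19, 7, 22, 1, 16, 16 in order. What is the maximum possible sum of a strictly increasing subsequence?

Let S[i] be the best sum of a strictly increasing subsequence ending at i:
i:      1  2  3  4  5  6  7  8  9 10 11 12 13 14 15 16
a[i]:   8  9  6 27 22 10 21  7 22 19 19  7 22  1 16 16
S:      8 17  6 44 39 27 48 13 70 46 46 13 70  1 43 43
Maximum is 70 (e.g. 8 + 9 + 10 + 21 + 22).

70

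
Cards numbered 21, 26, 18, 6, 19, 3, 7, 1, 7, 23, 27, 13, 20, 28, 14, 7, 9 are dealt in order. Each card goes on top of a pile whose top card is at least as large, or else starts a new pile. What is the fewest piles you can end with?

5

Place each on the leftmost legal pile:
21 → new pile 1 (tops now [21])
26 → new pile 2 (tops now [21, 26])
18 → pile 1 (tops now [18, 26])
6 → pile 1 (tops now [6, 26])
19 → pile 2 (tops now [6, 19])
3 → pile 1 (tops now [3, 19])
7 → pile 2 (tops now [3, 7])
1 → pile 1 (tops now [1, 7])
7 → pile 2 (tops now [1, 7])
23 → new pile 3 (tops now [1, 7, 23])
27 → new pile 4 (tops now [1, 7, 23, 27])
13 → pile 3 (tops now [1, 7, 13, 27])
20 → pile 4 (tops now [1, 7, 13, 20])
28 → new pile 5 (tops now [1, 7, 13, 20, 28])
14 → pile 4 (tops now [1, 7, 13, 14, 28])
7 → pile 2 (tops now [1, 7, 13, 14, 28])
9 → pile 3 (tops now [1, 7, 9, 14, 28])
Five piles.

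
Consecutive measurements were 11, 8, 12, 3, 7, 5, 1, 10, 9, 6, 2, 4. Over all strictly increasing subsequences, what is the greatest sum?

Let S[i] be the best sum of a strictly increasing subsequence ending at i:
i:      1  2  3  4  5  6  7  8  9 10 11 12
a[i]:  11  8 12  3  7  5  1 10  9  6  2  4
S:     11  8 23  3 10  8  1 20 19 14  3  7
Maximum is 23 (e.g. 11 + 12).

23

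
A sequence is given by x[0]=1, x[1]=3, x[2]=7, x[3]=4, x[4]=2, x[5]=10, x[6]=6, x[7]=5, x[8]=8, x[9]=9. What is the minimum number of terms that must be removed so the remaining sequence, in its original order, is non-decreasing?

Fewest deletions = n − (longest non-decreasing subsequence).
Patience tails:
1 → extends → [1]
3 → extends → [1, 3]
7 → extends → [1, 3, 7]
4 → replaces 7 → [1, 3, 4]
2 → replaces 3 → [1, 2, 4]
10 → extends → [1, 2, 4, 10]
6 → replaces 10 → [1, 2, 4, 6]
5 → replaces 6 → [1, 2, 4, 5]
8 → extends → [1, 2, 4, 5, 8]
9 → extends → [1, 2, 4, 5, 8, 9]
Longest non-decreasing subsequence has length 6, so deletions = 10 − 6 = 4.

4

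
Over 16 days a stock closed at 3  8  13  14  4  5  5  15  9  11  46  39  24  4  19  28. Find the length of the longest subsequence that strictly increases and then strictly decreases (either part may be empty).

9

inc[i] = longest strictly increasing subsequence ending at i; dec[i] = longest strictly decreasing subsequence starting at i:
i:      1  2  3  4  5  6  7  8  9 10 11 12 13 14 15 16
a[i]:   3  8 13 14  4  5  5 15  9 11 46 39 24  4 19 28
inc:    1  2  3  4  2  3  3  5  4  5  6  6  6  2  6  7
dec:    1  3  3  3  1  2  2  3  2  2  4  3  2  1  1  1
Best peak at i=11 (value 46): inc=6, dec=4, length 6+4−1 = 9.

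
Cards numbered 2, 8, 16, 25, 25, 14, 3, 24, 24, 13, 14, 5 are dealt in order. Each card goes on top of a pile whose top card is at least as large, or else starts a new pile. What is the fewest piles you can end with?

Place each on the leftmost legal pile:
2 → new pile 1 (tops now [2])
8 → new pile 2 (tops now [2, 8])
16 → new pile 3 (tops now [2, 8, 16])
25 → new pile 4 (tops now [2, 8, 16, 25])
25 → pile 4 (tops now [2, 8, 16, 25])
14 → pile 3 (tops now [2, 8, 14, 25])
3 → pile 2 (tops now [2, 3, 14, 25])
24 → pile 4 (tops now [2, 3, 14, 24])
24 → pile 4 (tops now [2, 3, 14, 24])
13 → pile 3 (tops now [2, 3, 13, 24])
14 → pile 4 (tops now [2, 3, 13, 14])
5 → pile 3 (tops now [2, 3, 5, 14])
Four piles.

4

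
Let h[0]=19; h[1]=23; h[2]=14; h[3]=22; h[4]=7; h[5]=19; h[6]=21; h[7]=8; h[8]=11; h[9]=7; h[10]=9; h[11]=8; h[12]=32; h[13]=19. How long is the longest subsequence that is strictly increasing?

4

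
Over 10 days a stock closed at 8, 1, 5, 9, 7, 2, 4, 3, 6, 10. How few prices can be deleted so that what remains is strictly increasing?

5

Fewest deletions = n − (longest strictly increasing subsequence).
Patience tails:
8 → extends → [8]
1 → replaces 8 → [1]
5 → extends → [1, 5]
9 → extends → [1, 5, 9]
7 → replaces 9 → [1, 5, 7]
2 → replaces 5 → [1, 2, 7]
4 → replaces 7 → [1, 2, 4]
3 → replaces 4 → [1, 2, 3]
6 → extends → [1, 2, 3, 6]
10 → extends → [1, 2, 3, 6, 10]
Longest strictly increasing subsequence has length 5, so deletions = 10 − 5 = 5.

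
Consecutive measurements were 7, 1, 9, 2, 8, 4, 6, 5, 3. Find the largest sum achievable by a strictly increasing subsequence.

Let S[i] be the best sum of a strictly increasing subsequence ending at i:
i:      1  2  3  4  5  6  7  8  9
a[i]:   7  1  9  2  8  4  6  5  3
S:      7  1 16  3 15  7 13 12  6
Maximum is 16 (e.g. 7 + 9).

16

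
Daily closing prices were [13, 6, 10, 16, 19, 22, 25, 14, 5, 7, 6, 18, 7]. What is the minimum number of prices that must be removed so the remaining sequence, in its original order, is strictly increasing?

Fewest deletions = n − (longest strictly increasing subsequence).
Patience tails:
13 → extends → [13]
6 → replaces 13 → [6]
10 → extends → [6, 10]
16 → extends → [6, 10, 16]
19 → extends → [6, 10, 16, 19]
22 → extends → [6, 10, 16, 19, 22]
25 → extends → [6, 10, 16, 19, 22, 25]
14 → replaces 16 → [6, 10, 14, 19, 22, 25]
5 → replaces 6 → [5, 10, 14, 19, 22, 25]
7 → replaces 10 → [5, 7, 14, 19, 22, 25]
6 → replaces 7 → [5, 6, 14, 19, 22, 25]
18 → replaces 19 → [5, 6, 14, 18, 22, 25]
7 → replaces 14 → [5, 6, 7, 18, 22, 25]
Longest strictly increasing subsequence has length 6, so deletions = 13 − 6 = 7.

7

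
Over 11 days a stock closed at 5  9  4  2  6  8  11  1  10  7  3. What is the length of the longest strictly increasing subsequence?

4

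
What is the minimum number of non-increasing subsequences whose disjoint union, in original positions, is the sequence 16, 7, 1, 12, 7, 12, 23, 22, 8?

Place each on the leftmost legal pile:
16 → new pile 1 (tops now [16])
7 → pile 1 (tops now [7])
1 → pile 1 (tops now [1])
12 → new pile 2 (tops now [1, 12])
7 → pile 2 (tops now [1, 7])
12 → new pile 3 (tops now [1, 7, 12])
23 → new pile 4 (tops now [1, 7, 12, 23])
22 → pile 4 (tops now [1, 7, 12, 22])
8 → pile 3 (tops now [1, 7, 8, 22])
Four piles.

4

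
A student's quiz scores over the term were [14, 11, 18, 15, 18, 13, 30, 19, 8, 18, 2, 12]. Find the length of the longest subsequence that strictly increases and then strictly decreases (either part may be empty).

inc[i] = longest strictly increasing subsequence ending at i; dec[i] = longest strictly decreasing subsequence starting at i:
i:      1  2  3  4  5  6  7  8  9 10 11 12
a[i]:  14 11 18 15 18 13 30 19  8 18  2 12
inc:    1  1  2  2  3  2  4  4  1  3  1  2
dec:    4  3  5  4  4  3  4  3  2  2  1  1
Best peak at i=7 (value 30): inc=4, dec=4, length 4+4−1 = 7.

7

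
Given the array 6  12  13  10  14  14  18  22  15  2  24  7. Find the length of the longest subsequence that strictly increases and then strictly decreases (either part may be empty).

8

inc[i] = longest strictly increasing subsequence ending at i; dec[i] = longest strictly decreasing subsequence starting at i:
i:      1  2  3  4  5  6  7  8  9 10 11 12
a[i]:   6 12 13 10 14 14 18 22 15  2 24  7
inc:    1  2  3  2  4  4  5  6  5  1  7  2
dec:    2  3  3  2  2  2  3  3  2  1  2  1
Best peak at i=8 (value 22): inc=6, dec=3, length 6+3−1 = 8.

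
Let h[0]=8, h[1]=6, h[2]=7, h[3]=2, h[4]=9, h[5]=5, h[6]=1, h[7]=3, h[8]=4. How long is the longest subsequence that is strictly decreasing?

Let dp[i] be the longest strictly decreasing subsequence ending at i:
i:     0 1 2 3 4 5 6 7 8
h[i]:  8 6 7 2 9 5 1 3 4
dp:    1 2 2 3 1 3 4 4 4
Maximum is 4.

4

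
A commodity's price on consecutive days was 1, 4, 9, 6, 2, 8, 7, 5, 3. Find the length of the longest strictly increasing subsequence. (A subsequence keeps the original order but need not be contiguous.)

Track the smallest tail for each achievable length (strict):
1 → extends → [1]
4 → extends → [1, 4]
9 → extends → [1, 4, 9]
6 → replaces 9 → [1, 4, 6]
2 → replaces 4 → [1, 2, 6]
8 → extends → [1, 2, 6, 8]
7 → replaces 8 → [1, 2, 6, 7]
5 → replaces 6 → [1, 2, 5, 7]
3 → replaces 5 → [1, 2, 3, 7]
Four tails, so the longest strictly increasing subsequence has length 4 (e.g. 1, 4, 6, 8).

4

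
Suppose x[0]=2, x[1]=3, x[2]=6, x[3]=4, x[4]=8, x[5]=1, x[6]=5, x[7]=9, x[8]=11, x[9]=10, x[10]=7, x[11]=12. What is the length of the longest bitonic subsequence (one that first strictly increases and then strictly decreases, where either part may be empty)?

8

inc[i] = longest strictly increasing subsequence ending at i; dec[i] = longest strictly decreasing subsequence starting at i:
i:      0  1  2  3  4  5  6  7  8  9 10 11
x[i]:   2  3  6  4  8  1  5  9 11 10  7 12
inc:    1  2  3  3  4  1  4  5  6  6  5  7
dec:    2  2  3  2  2  1  1  2  3  2  1  1
Best peak at i=8 (value 11): inc=6, dec=3, length 6+3−1 = 8.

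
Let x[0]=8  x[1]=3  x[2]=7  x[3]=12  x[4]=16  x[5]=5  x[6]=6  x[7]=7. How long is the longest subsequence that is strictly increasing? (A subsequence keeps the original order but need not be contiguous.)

Track the smallest tail for each achievable length (strict):
8 → extends → [8]
3 → replaces 8 → [3]
7 → extends → [3, 7]
12 → extends → [3, 7, 12]
16 → extends → [3, 7, 12, 16]
5 → replaces 7 → [3, 5, 12, 16]
6 → replaces 12 → [3, 5, 6, 16]
7 → replaces 16 → [3, 5, 6, 7]
Four tails, so the longest strictly increasing subsequence has length 4 (e.g. 3, 7, 12, 16).

4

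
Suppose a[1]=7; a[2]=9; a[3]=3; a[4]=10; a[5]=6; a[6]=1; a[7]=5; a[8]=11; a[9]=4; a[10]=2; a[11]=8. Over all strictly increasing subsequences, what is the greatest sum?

37

Let S[i] be the best sum of a strictly increasing subsequence ending at i:
i:      1  2  3  4  5  6  7  8  9 10 11
a[i]:   7  9  3 10  6  1  5 11  4  2  8
S:      7 16  3 26  9  1  8 37  7  3 17
Maximum is 37 (e.g. 7 + 9 + 10 + 11).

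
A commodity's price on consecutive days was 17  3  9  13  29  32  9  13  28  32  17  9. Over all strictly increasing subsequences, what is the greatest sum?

Let S[i] be the best sum of a strictly increasing subsequence ending at i:
i:      1  2  3  4  5  6  7  8  9 10 11 12
a[i]:  17  3  9 13 29 32  9 13 28 32 17  9
S:     17  3 12 25 54 86 12 25 53 86 42 12
Maximum is 86 (e.g. 3 + 9 + 13 + 29 + 32).

86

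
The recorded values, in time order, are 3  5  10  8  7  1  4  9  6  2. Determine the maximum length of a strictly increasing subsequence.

4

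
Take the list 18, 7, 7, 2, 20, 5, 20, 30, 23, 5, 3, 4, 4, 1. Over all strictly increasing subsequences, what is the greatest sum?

68

Let S[i] be the best sum of a strictly increasing subsequence ending at i:
i:      1  2  3  4  5  6  7  8  9 10 11 12 13 14
a[i]:  18  7  7  2 20  5 20 30 23  5  3  4  4  1
S:     18  7  7  2 38  7 38 68 61  7  5  9  9  1
Maximum is 68 (e.g. 18 + 20 + 30).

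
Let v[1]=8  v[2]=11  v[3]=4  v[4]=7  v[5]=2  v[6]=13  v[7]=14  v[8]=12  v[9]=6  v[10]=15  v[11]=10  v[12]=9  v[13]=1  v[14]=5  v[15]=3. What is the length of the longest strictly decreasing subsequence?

Negate each value so 'decreasing' becomes 'increasing', then run patience tails on the negated sequence:
-8 → extends → [-8]
-11 → replaces -8 → [-11]
-4 → extends → [-11, -4]
-7 → replaces -4 → [-11, -7]
-2 → extends → [-11, -7, -2]
-13 → replaces -11 → [-13, -7, -2]
-14 → replaces -13 → [-14, -7, -2]
-12 → replaces -7 → [-14, -12, -2]
-6 → replaces -2 → [-14, -12, -6]
-15 → replaces -14 → [-15, -12, -6]
-10 → replaces -6 → [-15, -12, -10]
-9 → extends → [-15, -12, -10, -9]
-1 → extends → [-15, -12, -10, -9, -1]
-5 → replaces -1 → [-15, -12, -10, -9, -5]
-3 → extends → [-15, -12, -10, -9, -5, -3]
Six tails, so the longest strictly decreasing subsequence of the original has length 6.

6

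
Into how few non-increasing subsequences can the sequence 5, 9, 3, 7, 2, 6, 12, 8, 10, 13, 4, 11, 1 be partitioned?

5

Place each on the leftmost legal pile:
5 → new pile 1 (tops now [5])
9 → new pile 2 (tops now [5, 9])
3 → pile 1 (tops now [3, 9])
7 → pile 2 (tops now [3, 7])
2 → pile 1 (tops now [2, 7])
6 → pile 2 (tops now [2, 6])
12 → new pile 3 (tops now [2, 6, 12])
8 → pile 3 (tops now [2, 6, 8])
10 → new pile 4 (tops now [2, 6, 8, 10])
13 → new pile 5 (tops now [2, 6, 8, 10, 13])
4 → pile 2 (tops now [2, 4, 8, 10, 13])
11 → pile 5 (tops now [2, 4, 8, 10, 11])
1 → pile 1 (tops now [1, 4, 8, 10, 11])
Five piles.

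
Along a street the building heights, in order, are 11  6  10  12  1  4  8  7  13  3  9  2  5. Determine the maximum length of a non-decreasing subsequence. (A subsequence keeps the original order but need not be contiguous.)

Track the smallest tail for each achievable length (allowing ties):
11 → extends → [11]
6 → replaces 11 → [6]
10 → extends → [6, 10]
12 → extends → [6, 10, 12]
1 → replaces 6 → [1, 10, 12]
4 → replaces 10 → [1, 4, 12]
8 → replaces 12 → [1, 4, 8]
7 → replaces 8 → [1, 4, 7]
13 → extends → [1, 4, 7, 13]
3 → replaces 4 → [1, 3, 7, 13]
9 → replaces 13 → [1, 3, 7, 9]
2 → replaces 3 → [1, 2, 7, 9]
5 → replaces 7 → [1, 2, 5, 9]
Four tails, so the longest non-decreasing subsequence has length 4 (e.g. 6, 10, 12, 13).

4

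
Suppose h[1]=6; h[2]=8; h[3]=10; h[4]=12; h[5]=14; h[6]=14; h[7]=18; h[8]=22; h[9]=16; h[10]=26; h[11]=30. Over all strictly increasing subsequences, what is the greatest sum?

146

Let S[i] be the best sum of a strictly increasing subsequence ending at i:
i:       1   2   3   4   5   6   7   8   9  10  11
h[i]:    6   8  10  12  14  14  18  22  16  26  30
S:       6  14  24  36  50  50  68  90  66 116 146
Maximum is 146 (e.g. 6 + 8 + 10 + 12 + 14 + 18 + 22 + 26 + 30).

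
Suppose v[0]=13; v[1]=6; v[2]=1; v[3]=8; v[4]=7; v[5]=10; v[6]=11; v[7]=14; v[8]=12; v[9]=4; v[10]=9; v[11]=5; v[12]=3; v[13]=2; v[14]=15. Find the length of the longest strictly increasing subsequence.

6

Track the smallest tail for each achievable length (strict):
13 → extends → [13]
6 → replaces 13 → [6]
1 → replaces 6 → [1]
8 → extends → [1, 8]
7 → replaces 8 → [1, 7]
10 → extends → [1, 7, 10]
11 → extends → [1, 7, 10, 11]
14 → extends → [1, 7, 10, 11, 14]
12 → replaces 14 → [1, 7, 10, 11, 12]
4 → replaces 7 → [1, 4, 10, 11, 12]
9 → replaces 10 → [1, 4, 9, 11, 12]
5 → replaces 9 → [1, 4, 5, 11, 12]
3 → replaces 4 → [1, 3, 5, 11, 12]
2 → replaces 3 → [1, 2, 5, 11, 12]
15 → extends → [1, 2, 5, 11, 12, 15]
Six tails, so the longest strictly increasing subsequence has length 6 (e.g. 6, 8, 10, 11, 14, 15).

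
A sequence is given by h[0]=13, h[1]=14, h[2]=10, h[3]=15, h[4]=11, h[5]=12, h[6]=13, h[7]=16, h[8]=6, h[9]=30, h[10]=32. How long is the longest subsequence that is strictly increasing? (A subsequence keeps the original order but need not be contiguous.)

Track the smallest tail for each achievable length (strict):
13 → extends → [13]
14 → extends → [13, 14]
10 → replaces 13 → [10, 14]
15 → extends → [10, 14, 15]
11 → replaces 14 → [10, 11, 15]
12 → replaces 15 → [10, 11, 12]
13 → extends → [10, 11, 12, 13]
16 → extends → [10, 11, 12, 13, 16]
6 → replaces 10 → [6, 11, 12, 13, 16]
30 → extends → [6, 11, 12, 13, 16, 30]
32 → extends → [6, 11, 12, 13, 16, 30, 32]
Seven tails, so the longest strictly increasing subsequence has length 7 (e.g. 10, 11, 12, 13, 16, 30, 32).

7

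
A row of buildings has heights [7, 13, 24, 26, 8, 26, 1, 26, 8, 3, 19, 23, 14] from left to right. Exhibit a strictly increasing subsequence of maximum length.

Patience tails give the LIS length; then backtrack through the dp parents:
7 → extends → [7]
13 → extends → [7, 13]
24 → extends → [7, 13, 24]
26 → extends → [7, 13, 24, 26]
8 → replaces 13 → [7, 8, 24, 26]
26 → already a tail → [7, 8, 24, 26]
1 → replaces 7 → [1, 8, 24, 26]
26 → already a tail → [1, 8, 24, 26]
8 → already a tail → [1, 8, 24, 26]
3 → replaces 8 → [1, 3, 24, 26]
19 → replaces 24 → [1, 3, 19, 26]
23 → replaces 26 → [1, 3, 19, 23]
14 → replaces 19 → [1, 3, 14, 23]
Length 4; one witness is 7, 13, 24, 26.

7, 13, 24, 26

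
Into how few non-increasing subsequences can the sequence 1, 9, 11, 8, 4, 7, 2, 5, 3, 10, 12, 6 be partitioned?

Place each on the leftmost legal pile:
1 → new pile 1 (tops now [1])
9 → new pile 2 (tops now [1, 9])
11 → new pile 3 (tops now [1, 9, 11])
8 → pile 2 (tops now [1, 8, 11])
4 → pile 2 (tops now [1, 4, 11])
7 → pile 3 (tops now [1, 4, 7])
2 → pile 2 (tops now [1, 2, 7])
5 → pile 3 (tops now [1, 2, 5])
3 → pile 3 (tops now [1, 2, 3])
10 → new pile 4 (tops now [1, 2, 3, 10])
12 → new pile 5 (tops now [1, 2, 3, 10, 12])
6 → pile 4 (tops now [1, 2, 3, 6, 12])
Five piles.

5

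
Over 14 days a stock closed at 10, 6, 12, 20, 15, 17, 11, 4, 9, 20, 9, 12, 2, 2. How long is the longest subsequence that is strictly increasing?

5

Track the smallest tail for each achievable length (strict):
10 → extends → [10]
6 → replaces 10 → [6]
12 → extends → [6, 12]
20 → extends → [6, 12, 20]
15 → replaces 20 → [6, 12, 15]
17 → extends → [6, 12, 15, 17]
11 → replaces 12 → [6, 11, 15, 17]
4 → replaces 6 → [4, 11, 15, 17]
9 → replaces 11 → [4, 9, 15, 17]
20 → extends → [4, 9, 15, 17, 20]
9 → already a tail → [4, 9, 15, 17, 20]
12 → replaces 15 → [4, 9, 12, 17, 20]
2 → replaces 4 → [2, 9, 12, 17, 20]
2 → already a tail → [2, 9, 12, 17, 20]
Five tails, so the longest strictly increasing subsequence has length 5 (e.g. 10, 12, 15, 17, 20).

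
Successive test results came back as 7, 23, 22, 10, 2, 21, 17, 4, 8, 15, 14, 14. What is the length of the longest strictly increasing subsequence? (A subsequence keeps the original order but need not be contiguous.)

4

Track the smallest tail for each achievable length (strict):
7 → extends → [7]
23 → extends → [7, 23]
22 → replaces 23 → [7, 22]
10 → replaces 22 → [7, 10]
2 → replaces 7 → [2, 10]
21 → extends → [2, 10, 21]
17 → replaces 21 → [2, 10, 17]
4 → replaces 10 → [2, 4, 17]
8 → replaces 17 → [2, 4, 8]
15 → extends → [2, 4, 8, 15]
14 → replaces 15 → [2, 4, 8, 14]
14 → already a tail → [2, 4, 8, 14]
Four tails, so the longest strictly increasing subsequence has length 4 (e.g. 2, 4, 8, 15).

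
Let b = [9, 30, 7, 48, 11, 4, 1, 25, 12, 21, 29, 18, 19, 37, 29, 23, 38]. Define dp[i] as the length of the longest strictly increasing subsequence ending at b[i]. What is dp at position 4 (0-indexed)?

dp[i] = 1 + max{dp[j] : j<i, b[j]<b[i]} (or 1 if no such j):
i:      0  1  2  3  4  5  6  7  8  9 10 11 12 13 14 15 16
b[i]:   9 30  7 48 11  4  1 25 12 21 29 18 19 37 29 23 38
dp:     1  2  1  3  2  1  1  3  3  4  5  4  5  6  6  6  7
At index 4 the value is 2.

2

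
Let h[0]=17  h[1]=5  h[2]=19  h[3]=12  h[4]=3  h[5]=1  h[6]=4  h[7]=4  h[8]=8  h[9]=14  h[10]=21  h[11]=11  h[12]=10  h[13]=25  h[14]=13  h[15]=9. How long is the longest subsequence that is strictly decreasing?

5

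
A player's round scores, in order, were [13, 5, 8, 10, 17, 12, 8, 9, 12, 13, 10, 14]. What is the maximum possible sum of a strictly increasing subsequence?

62

Let S[i] be the best sum of a strictly increasing subsequence ending at i:
i:      1  2  3  4  5  6  7  8  9 10 11 12
a[i]:  13  5  8 10 17 12  8  9 12 13 10 14
S:     13  5 13 23 40 35 13 22 35 48 32 62
Maximum is 62 (e.g. 5 + 8 + 10 + 12 + 13 + 14).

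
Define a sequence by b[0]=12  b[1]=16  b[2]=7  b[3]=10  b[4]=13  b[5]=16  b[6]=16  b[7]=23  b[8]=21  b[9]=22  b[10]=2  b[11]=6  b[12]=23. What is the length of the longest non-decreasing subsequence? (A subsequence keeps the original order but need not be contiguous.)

8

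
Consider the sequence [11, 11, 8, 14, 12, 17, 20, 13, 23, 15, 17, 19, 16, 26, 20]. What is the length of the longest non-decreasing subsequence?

Track the smallest tail for each achievable length (allowing ties):
11 → extends → [11]
11 → extends → [11, 11]
8 → replaces 11 → [8, 11]
14 → extends → [8, 11, 14]
12 → replaces 14 → [8, 11, 12]
17 → extends → [8, 11, 12, 17]
20 → extends → [8, 11, 12, 17, 20]
13 → replaces 17 → [8, 11, 12, 13, 20]
23 → extends → [8, 11, 12, 13, 20, 23]
15 → replaces 20 → [8, 11, 12, 13, 15, 23]
17 → replaces 23 → [8, 11, 12, 13, 15, 17]
19 → extends → [8, 11, 12, 13, 15, 17, 19]
16 → replaces 17 → [8, 11, 12, 13, 15, 16, 19]
26 → extends → [8, 11, 12, 13, 15, 16, 19, 26]
20 → replaces 26 → [8, 11, 12, 13, 15, 16, 19, 20]
Eight tails, so the longest non-decreasing subsequence has length 8 (e.g. 11, 11, 12, 13, 15, 17, 19, 26).

8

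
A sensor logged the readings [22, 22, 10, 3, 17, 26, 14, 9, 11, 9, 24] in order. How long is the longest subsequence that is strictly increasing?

4

Let dp[i] be the length of the longest such subsequence ending at index i:
i:      1  2  3  4  5  6  7  8  9 10 11
a[i]:  22 22 10  3 17 26 14  9 11  9 24
dp:     1  1  1  1  2  3  2  2  3  2  4
Maximum dp value is 4.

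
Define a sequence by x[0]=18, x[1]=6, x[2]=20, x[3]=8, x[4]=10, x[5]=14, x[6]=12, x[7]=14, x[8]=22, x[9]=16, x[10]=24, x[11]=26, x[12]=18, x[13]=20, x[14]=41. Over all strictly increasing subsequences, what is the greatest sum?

163

Let S[i] be the best sum of a strictly increasing subsequence ending at i:
i:       0   1   2   3   4   5   6   7   8   9  10  11  12  13  14
x[i]:   18   6  20   8  10  14  12  14  22  16  24  26  18  20  41
S:      18   6  38  14  24  38  36  50  72  66  96 122  84 104 163
Maximum is 163 (e.g. 6 + 8 + 10 + 12 + 14 + 22 + 24 + 26 + 41).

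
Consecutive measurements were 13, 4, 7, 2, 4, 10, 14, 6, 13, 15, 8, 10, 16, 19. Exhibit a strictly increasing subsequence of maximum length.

4, 7, 10, 14, 15, 16, 19

Patience tails give the LIS length; then backtrack through the dp parents:
13 → extends → [13]
4 → replaces 13 → [4]
7 → extends → [4, 7]
2 → replaces 4 → [2, 7]
4 → replaces 7 → [2, 4]
10 → extends → [2, 4, 10]
14 → extends → [2, 4, 10, 14]
6 → replaces 10 → [2, 4, 6, 14]
13 → replaces 14 → [2, 4, 6, 13]
15 → extends → [2, 4, 6, 13, 15]
8 → replaces 13 → [2, 4, 6, 8, 15]
10 → replaces 15 → [2, 4, 6, 8, 10]
16 → extends → [2, 4, 6, 8, 10, 16]
19 → extends → [2, 4, 6, 8, 10, 16, 19]
Length 7; one witness is 4, 7, 10, 14, 15, 16, 19.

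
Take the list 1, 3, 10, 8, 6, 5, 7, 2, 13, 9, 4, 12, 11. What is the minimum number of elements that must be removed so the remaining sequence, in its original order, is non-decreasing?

Fewest deletions = n − (longest non-decreasing subsequence).
Patience tails:
1 → extends → [1]
3 → extends → [1, 3]
10 → extends → [1, 3, 10]
8 → replaces 10 → [1, 3, 8]
6 → replaces 8 → [1, 3, 6]
5 → replaces 6 → [1, 3, 5]
7 → extends → [1, 3, 5, 7]
2 → replaces 3 → [1, 2, 5, 7]
13 → extends → [1, 2, 5, 7, 13]
9 → replaces 13 → [1, 2, 5, 7, 9]
4 → replaces 5 → [1, 2, 4, 7, 9]
12 → extends → [1, 2, 4, 7, 9, 12]
11 → replaces 12 → [1, 2, 4, 7, 9, 11]
Longest non-decreasing subsequence has length 6, so deletions = 13 − 6 = 7.

7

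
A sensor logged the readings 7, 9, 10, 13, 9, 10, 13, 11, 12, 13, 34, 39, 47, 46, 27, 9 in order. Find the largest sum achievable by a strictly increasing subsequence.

182

Let S[i] be the best sum of a strictly increasing subsequence ending at i:
i:       1   2   3   4   5   6   7   8   9  10  11  12  13  14  15  16
a[i]:    7   9  10  13   9  10  13  11  12  13  34  39  47  46  27   9
S:       7  16  26  39  16  26  39  37  49  62  96 135 182 181  89  16
Maximum is 182 (e.g. 7 + 9 + 10 + 11 + 12 + 13 + 34 + 39 + 47).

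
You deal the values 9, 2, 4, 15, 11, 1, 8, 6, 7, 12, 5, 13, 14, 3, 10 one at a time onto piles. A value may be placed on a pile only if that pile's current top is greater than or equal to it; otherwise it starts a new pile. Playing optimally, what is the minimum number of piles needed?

7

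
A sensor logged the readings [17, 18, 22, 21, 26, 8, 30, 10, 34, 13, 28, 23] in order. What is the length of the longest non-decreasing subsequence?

Track the smallest tail for each achievable length (allowing ties):
17 → extends → [17]
18 → extends → [17, 18]
22 → extends → [17, 18, 22]
21 → replaces 22 → [17, 18, 21]
26 → extends → [17, 18, 21, 26]
8 → replaces 17 → [8, 18, 21, 26]
30 → extends → [8, 18, 21, 26, 30]
10 → replaces 18 → [8, 10, 21, 26, 30]
34 → extends → [8, 10, 21, 26, 30, 34]
13 → replaces 21 → [8, 10, 13, 26, 30, 34]
28 → replaces 30 → [8, 10, 13, 26, 28, 34]
23 → replaces 26 → [8, 10, 13, 23, 28, 34]
Six tails, so the longest non-decreasing subsequence has length 6 (e.g. 17, 18, 22, 26, 30, 34).

6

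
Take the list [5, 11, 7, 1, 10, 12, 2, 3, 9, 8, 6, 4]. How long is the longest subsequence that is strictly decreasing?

6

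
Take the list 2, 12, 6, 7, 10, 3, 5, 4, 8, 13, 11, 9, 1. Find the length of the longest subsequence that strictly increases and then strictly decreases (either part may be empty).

8

inc[i] = longest strictly increasing subsequence ending at i; dec[i] = longest strictly decreasing subsequence starting at i:
i:      1  2  3  4  5  6  7  8  9 10 11 12 13
a[i]:   2 12  6  7 10  3  5  4  8 13 11  9  1
inc:    1  2  2  3  4  2  3  3  4  5  5  5  1
dec:    2  5  4  4  4  2  3  2  2  4  3  2  1
Best peak at i=10 (value 13): inc=5, dec=4, length 5+4−1 = 8.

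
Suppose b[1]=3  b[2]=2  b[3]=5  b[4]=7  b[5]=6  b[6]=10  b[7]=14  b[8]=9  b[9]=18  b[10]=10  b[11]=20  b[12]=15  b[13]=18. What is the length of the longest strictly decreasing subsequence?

2

Let dp[i] be the longest strictly decreasing subsequence ending at i:
i:      1  2  3  4  5  6  7  8  9 10 11 12 13
b[i]:   3  2  5  7  6 10 14  9 18 10 20 15 18
dp:     1  2  1  1  2  1  1  2  1  2  1  2  2
Maximum is 2.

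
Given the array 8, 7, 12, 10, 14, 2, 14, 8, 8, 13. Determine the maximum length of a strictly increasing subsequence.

Track the smallest tail for each achievable length (strict):
8 → extends → [8]
7 → replaces 8 → [7]
12 → extends → [7, 12]
10 → replaces 12 → [7, 10]
14 → extends → [7, 10, 14]
2 → replaces 7 → [2, 10, 14]
14 → already a tail → [2, 10, 14]
8 → replaces 10 → [2, 8, 14]
8 → already a tail → [2, 8, 14]
13 → replaces 14 → [2, 8, 13]
Three tails, so the longest strictly increasing subsequence has length 3 (e.g. 8, 12, 14).

3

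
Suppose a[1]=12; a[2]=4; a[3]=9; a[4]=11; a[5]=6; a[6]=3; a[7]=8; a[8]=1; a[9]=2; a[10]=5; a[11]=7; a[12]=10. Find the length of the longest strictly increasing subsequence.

Track the smallest tail for each achievable length (strict):
12 → extends → [12]
4 → replaces 12 → [4]
9 → extends → [4, 9]
11 → extends → [4, 9, 11]
6 → replaces 9 → [4, 6, 11]
3 → replaces 4 → [3, 6, 11]
8 → replaces 11 → [3, 6, 8]
1 → replaces 3 → [1, 6, 8]
2 → replaces 6 → [1, 2, 8]
5 → replaces 8 → [1, 2, 5]
7 → extends → [1, 2, 5, 7]
10 → extends → [1, 2, 5, 7, 10]
Five tails, so the longest strictly increasing subsequence has length 5 (e.g. 1, 2, 5, 7, 10).

5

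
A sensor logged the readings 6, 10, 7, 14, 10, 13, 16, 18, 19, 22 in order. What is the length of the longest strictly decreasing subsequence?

Negate each value so 'decreasing' becomes 'increasing', then run patience tails on the negated sequence:
-6 → extends → [-6]
-10 → replaces -6 → [-10]
-7 → extends → [-10, -7]
-14 → replaces -10 → [-14, -7]
-10 → replaces -7 → [-14, -10]
-13 → replaces -10 → [-14, -13]
-16 → replaces -14 → [-16, -13]
-18 → replaces -16 → [-18, -13]
-19 → replaces -18 → [-19, -13]
-22 → replaces -19 → [-22, -13]
Two tails, so the longest strictly decreasing subsequence of the original has length 2.

2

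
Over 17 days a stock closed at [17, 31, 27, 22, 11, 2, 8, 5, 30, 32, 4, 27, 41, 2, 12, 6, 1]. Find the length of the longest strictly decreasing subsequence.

9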